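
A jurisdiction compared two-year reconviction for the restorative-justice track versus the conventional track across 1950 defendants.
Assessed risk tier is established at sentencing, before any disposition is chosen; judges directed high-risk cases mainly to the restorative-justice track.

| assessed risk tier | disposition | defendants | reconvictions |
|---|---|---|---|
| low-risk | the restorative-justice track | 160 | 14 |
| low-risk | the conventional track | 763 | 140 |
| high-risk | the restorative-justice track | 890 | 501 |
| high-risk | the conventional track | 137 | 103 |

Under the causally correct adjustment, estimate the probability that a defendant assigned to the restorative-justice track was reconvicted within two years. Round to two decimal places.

0.34

Since assessed risk tier is a pre-existing factor (not a product of the disposition) and it affects the outcome on its own, it is a confounder. The stratified rates, not the pooled rate, identify the causal effect.
Standardising the restorative-justice track to the population assessed risk tier mix: 0.473·14/160 + 0.527·501/890 = 0.338.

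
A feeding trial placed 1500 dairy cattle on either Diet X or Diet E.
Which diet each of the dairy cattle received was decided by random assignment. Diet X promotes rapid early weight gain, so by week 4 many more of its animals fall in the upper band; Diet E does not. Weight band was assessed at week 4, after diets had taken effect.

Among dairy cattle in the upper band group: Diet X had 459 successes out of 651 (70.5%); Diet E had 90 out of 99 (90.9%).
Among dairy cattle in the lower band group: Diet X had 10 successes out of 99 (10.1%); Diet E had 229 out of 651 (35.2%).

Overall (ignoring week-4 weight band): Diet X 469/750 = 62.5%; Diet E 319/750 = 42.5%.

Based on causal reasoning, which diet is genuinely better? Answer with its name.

Diet X

Within every week-4 weight band level Diet E has the higher rate, yet pooled Diet X does — Simpson's reversal.
Week-4 weight band is recorded after the diet and is itself shifted by it — it sits on the causal path from diet to outcome. Conditioning on a mediator would strip out part of the effect we want; the pooled comparison gives the total causal effect.
Pooled: Diet X 62.5% vs Diet E 42.5%; Diet X is higher overall.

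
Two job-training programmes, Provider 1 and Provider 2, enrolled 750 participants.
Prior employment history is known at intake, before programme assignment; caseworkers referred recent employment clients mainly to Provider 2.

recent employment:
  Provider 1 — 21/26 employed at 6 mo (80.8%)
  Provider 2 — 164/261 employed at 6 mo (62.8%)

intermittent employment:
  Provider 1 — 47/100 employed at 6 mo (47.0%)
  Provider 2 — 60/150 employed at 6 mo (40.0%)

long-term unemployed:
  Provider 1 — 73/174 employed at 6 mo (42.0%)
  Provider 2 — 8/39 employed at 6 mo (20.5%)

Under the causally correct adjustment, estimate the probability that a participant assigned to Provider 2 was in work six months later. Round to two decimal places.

The stratified and pooled comparisons disagree (Provider 1 wins within each prior employment history; Provider 2 wins overall), so the answer turns on the causal role of prior employment history.
Here prior employment history is a common cause — it drives both which programme a case falls under and the outcome. The crude comparison mixes populations; the stratum-specific rates are the causally relevant ones.
Standardising Provider 2 to the population prior employment history mix: 0.383·164/261 + 0.333·60/150 + 0.284·8/39 = 0.432.

0.43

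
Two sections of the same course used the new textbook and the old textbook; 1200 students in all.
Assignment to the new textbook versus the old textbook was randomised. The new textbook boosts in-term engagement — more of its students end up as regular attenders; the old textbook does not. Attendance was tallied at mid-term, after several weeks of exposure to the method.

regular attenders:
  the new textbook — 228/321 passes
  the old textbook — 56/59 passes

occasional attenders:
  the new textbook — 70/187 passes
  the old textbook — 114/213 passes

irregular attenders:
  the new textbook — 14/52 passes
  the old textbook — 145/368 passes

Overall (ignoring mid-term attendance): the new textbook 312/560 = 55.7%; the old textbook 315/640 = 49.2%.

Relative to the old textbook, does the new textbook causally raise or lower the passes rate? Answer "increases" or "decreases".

Stratifying would compare teaching methods among students the teaching methods themselves sorted into mid-term attendance groups — a form of selection on an intermediate. The unconditioned pooled rates give the total causal effect.
Pooled: the new textbook 55.7% vs the old textbook 49.2%; the new textbook is higher overall.

increases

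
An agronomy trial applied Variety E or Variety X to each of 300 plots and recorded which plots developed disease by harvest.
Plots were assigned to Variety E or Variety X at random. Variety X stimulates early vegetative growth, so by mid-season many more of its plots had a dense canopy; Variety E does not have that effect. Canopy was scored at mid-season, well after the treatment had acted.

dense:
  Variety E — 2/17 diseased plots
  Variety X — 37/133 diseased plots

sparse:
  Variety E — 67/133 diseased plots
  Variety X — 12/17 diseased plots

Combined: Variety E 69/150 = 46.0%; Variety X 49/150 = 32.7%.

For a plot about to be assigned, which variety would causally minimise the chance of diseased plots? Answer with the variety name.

Variety X

Because the variety influences mid-season canopy, mid-season canopy is a post-treatment mediator, not a confounder. Stratifying on it would bias the estimate; the causal effect is the crude pooled difference.
Pooled: Variety E 46.0% vs Variety X 32.7%; Variety X is lower overall.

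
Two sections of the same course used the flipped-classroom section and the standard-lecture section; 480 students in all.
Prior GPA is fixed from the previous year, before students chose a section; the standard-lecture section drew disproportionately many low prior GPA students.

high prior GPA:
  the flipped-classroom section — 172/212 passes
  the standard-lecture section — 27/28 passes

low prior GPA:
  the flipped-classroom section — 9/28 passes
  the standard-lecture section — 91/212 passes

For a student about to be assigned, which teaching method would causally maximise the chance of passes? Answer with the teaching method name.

Prior GPA band is set before the teaching method has any effect — it is not caused by the teaching method — and it independently drives the outcome. That makes it a confounder, so the causal comparison is within prior GPA band levels.
Within each level — high prior GPA: 81.1% vs 96.4%; low prior GPA: 32.1% vs 42.9% — the standard-lecture section is higher every time.

the standard-lecture section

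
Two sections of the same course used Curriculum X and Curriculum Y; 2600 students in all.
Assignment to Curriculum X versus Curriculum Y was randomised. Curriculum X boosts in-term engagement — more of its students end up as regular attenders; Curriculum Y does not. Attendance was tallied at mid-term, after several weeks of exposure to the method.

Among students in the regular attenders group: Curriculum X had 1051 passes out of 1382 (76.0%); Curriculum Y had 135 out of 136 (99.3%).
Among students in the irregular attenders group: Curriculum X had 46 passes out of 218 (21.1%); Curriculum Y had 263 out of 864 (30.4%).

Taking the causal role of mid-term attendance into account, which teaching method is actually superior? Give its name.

Mid-term attendance is downstream of the teaching method. One should not condition on a consequence of treatment, so the overall rates are the right comparison.
Pooled: Curriculum X 68.6% vs Curriculum Y 39.8%; Curriculum X is higher overall.

Curriculum X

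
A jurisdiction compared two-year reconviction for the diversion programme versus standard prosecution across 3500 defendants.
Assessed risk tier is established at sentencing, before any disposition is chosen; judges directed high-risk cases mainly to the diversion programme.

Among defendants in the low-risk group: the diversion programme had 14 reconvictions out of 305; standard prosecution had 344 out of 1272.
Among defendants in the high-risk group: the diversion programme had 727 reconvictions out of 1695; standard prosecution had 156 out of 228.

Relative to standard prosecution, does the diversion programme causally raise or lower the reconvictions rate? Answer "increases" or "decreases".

decreases

the diversion programme is lower inside every assessed risk tier stratum but standard prosecution is lower in aggregate. Whether to stratify depends on how assessed risk tier relates to the disposition.
Assessed risk tier differs across dispositions for reasons unrelated to any effect of the disposition itself, and it separately predicts the outcome — a classic confounder. We must compare within assessed risk tier levels.
Within each level — low-risk: 4.6% vs 27.0%; high-risk: 42.9% vs 68.4% — the diversion programme is lower every time.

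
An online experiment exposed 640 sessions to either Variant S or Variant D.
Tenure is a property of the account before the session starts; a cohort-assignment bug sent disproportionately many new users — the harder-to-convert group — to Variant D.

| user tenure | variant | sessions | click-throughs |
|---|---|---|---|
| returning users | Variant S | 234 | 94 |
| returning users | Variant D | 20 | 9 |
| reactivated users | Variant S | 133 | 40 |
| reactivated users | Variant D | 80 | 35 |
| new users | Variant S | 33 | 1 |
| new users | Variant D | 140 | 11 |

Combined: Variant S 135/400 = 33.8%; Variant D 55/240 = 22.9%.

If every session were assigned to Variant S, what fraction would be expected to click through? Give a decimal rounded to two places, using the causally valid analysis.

User tenure is set before the variant has any effect — it is not caused by the variant — and it independently drives the outcome. That makes it a confounder, so the causal comparison is within user tenure levels.
Standardising Variant S to the population user tenure mix: 0.397·94/234 + 0.333·40/133 + 0.270·1/33 = 0.268.

0.27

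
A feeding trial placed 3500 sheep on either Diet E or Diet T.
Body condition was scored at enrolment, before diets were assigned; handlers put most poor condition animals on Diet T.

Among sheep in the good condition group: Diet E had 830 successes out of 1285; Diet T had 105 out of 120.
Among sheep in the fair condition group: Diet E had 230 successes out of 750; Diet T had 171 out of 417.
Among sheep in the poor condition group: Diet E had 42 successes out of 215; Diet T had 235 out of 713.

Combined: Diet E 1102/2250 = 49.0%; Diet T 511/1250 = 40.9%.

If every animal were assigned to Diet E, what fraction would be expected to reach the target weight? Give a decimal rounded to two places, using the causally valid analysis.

The stratified and pooled comparisons disagree (Diet T wins within each starting body condition; Diet E wins overall), so the answer turns on the causal role of starting body condition.
Starting body condition satisfies the back-door criterion: it is not a descendant of the diet, and it blocks the spurious path from diet to outcome. Adjusting for it (i.e., using the within-starting body condition rates) gives the causal effect.
Standardising Diet E to the population starting body condition mix: 0.401·830/1285 + 0.333·230/750 + 0.265·42/215 = 0.413.

0.41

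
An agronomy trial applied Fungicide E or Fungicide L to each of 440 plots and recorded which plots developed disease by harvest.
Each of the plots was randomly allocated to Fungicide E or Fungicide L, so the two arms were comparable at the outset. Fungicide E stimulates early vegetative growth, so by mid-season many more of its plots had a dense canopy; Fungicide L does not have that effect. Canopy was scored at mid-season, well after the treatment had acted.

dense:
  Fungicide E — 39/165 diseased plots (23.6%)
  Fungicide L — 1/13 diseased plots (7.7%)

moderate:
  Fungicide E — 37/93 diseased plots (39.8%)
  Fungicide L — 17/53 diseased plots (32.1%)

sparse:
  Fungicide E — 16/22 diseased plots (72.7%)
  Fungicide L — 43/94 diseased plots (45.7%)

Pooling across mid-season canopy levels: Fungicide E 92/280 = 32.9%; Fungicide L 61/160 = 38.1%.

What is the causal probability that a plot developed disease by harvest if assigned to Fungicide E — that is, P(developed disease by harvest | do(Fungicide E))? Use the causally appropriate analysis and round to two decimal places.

The distribution of mid-season canopy is itself part of what the fungicide does — it is an intermediate outcome. Holding it fixed would remove that part of the effect; the total effect is the pooled difference.
So P(outcome | do(Fungicide E)) is just the pooled rate for Fungicide E: 92/280 = 0.329.

0.33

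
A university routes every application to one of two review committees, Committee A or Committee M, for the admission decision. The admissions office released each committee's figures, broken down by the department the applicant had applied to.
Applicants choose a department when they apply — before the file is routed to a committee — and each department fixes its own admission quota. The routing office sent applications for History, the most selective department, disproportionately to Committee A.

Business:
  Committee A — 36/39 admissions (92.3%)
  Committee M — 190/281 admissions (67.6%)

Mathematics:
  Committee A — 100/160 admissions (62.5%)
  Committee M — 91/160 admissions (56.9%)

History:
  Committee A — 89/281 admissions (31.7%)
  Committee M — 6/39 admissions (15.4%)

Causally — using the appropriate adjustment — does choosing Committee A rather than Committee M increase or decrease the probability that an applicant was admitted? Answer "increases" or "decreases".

increases

Since department is a pre-existing factor (not a product of the review committee) and it affects the outcome on its own, it is a confounder. The stratified rates, not the pooled rate, identify the causal effect.
Within each level — Business: 92.3% vs 67.6%; Mathematics: 62.5% vs 56.9%; History: 31.7% vs 15.4% — Committee A is higher every time.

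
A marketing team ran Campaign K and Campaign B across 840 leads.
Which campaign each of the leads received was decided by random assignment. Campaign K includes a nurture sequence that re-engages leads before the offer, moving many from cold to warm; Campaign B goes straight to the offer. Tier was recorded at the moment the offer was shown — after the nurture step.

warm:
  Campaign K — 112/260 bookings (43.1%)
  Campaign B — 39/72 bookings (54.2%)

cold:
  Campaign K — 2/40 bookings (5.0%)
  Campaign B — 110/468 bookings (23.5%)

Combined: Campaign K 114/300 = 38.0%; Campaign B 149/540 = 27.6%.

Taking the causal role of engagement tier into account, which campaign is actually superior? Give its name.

The engagement tier-specific comparison favours Campaign B throughout, but the pooled figures favour Campaign K. The question is whether to condition on engagement tier.
Engagement tier is downstream of the campaign. One should not condition on a consequence of treatment, so the overall rates are the right comparison.
Pooled: Campaign K 38.0% vs Campaign B 27.6%; Campaign K is higher overall.

Campaign K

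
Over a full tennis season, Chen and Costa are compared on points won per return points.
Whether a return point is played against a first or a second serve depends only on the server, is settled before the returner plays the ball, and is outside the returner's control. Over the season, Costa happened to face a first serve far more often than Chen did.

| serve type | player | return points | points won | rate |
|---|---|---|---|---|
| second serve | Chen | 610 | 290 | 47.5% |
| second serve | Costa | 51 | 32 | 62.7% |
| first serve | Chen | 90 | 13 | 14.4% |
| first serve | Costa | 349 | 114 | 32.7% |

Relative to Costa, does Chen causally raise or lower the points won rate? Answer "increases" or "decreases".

Since serve type is a pre-existing factor (not a product of the player) and it affects the outcome on its own, it is a confounder. The stratified rates, not the pooled rate, identify the causal effect.
Within each level — second serve: 47.5% vs 62.7%; first serve: 14.4% vs 32.7% — Costa is higher every time.

decreases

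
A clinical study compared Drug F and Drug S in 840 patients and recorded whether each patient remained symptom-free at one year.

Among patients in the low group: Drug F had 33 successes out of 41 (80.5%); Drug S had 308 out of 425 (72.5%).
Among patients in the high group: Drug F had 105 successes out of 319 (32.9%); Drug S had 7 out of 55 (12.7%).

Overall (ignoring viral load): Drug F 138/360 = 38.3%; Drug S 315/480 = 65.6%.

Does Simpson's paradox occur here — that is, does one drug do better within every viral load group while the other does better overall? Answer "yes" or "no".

Within each viral load level (low 80.5% vs 72.5%; high 32.9% vs 12.7%), Drug F has the higher rate every time. Pooled: 38.3% vs 65.6% — Drug S has the higher rate overall. The two comparisons disagree.

yes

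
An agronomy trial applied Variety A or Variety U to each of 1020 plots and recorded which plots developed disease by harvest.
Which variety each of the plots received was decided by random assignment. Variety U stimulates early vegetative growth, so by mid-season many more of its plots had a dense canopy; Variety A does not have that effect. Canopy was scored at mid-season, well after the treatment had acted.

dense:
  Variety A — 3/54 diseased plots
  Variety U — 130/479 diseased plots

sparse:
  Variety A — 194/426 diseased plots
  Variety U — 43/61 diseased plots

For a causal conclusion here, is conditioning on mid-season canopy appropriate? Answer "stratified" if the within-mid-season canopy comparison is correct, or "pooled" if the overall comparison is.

pooled

Variety A is lower inside every mid-season canopy stratum but Variety U is lower in aggregate. Whether to stratify depends on how mid-season canopy relates to the variety.
Mid-season canopy is recorded after the variety and is itself shifted by it — it sits on the causal path from variety to outcome. Conditioning on a mediator would strip out part of the effect we want; the pooled comparison gives the total causal effect.
Pooled: Variety A 41.0% vs Variety U 32.0%; Variety U is lower overall.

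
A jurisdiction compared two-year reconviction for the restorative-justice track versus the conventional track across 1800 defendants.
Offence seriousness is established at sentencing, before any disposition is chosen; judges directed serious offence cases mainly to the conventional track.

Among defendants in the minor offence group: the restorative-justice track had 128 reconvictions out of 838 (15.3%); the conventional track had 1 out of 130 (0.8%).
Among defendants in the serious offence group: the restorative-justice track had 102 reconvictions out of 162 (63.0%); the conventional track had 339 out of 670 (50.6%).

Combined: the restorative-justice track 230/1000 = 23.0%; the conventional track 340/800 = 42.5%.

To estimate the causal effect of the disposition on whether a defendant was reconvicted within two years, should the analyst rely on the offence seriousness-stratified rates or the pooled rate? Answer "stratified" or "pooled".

Nothing the disposition does changes offence seriousness; the imbalance is an allocation artefact. With offence seriousness also predicting the outcome, the pooled figure is confounded, and the within-stratum comparison is the causal one.
Within each level — minor offence: 15.3% vs 0.8%; serious offence: 63.0% vs 50.6% — the conventional track is lower every time.

stratified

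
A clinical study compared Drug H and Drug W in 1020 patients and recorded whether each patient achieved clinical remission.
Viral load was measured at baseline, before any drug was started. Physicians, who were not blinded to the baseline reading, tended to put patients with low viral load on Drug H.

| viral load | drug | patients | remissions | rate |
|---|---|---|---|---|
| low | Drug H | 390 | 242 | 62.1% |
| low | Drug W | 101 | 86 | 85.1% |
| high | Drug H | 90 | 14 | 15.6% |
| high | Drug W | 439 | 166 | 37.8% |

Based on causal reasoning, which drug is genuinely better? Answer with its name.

The stratified and pooled comparisons disagree (Drug W wins within each viral load; Drug H wins overall), so the answer turns on the causal role of viral load.
Since viral load is a pre-existing factor (not a product of the drug) and it affects the outcome on its own, it is a confounder. The stratified rates, not the pooled rate, identify the causal effect.
Within each level — low: 62.1% vs 85.1%; high: 15.6% vs 37.8% — Drug W is higher every time.

Drug W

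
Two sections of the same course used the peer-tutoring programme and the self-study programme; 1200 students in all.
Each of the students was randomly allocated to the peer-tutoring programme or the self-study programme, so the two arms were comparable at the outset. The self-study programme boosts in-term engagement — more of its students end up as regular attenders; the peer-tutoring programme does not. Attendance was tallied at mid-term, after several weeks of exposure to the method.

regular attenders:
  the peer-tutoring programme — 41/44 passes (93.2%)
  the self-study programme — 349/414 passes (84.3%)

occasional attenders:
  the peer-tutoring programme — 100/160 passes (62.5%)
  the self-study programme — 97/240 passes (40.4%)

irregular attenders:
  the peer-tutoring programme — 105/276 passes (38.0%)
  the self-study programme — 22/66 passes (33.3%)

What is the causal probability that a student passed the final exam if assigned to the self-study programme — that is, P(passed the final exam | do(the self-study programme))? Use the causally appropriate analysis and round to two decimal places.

0.65

Mid-term attendance is recorded after the teaching method and is itself shifted by it — it sits on the causal path from teaching method to outcome. Conditioning on a mediator would strip out part of the effect we want; the pooled comparison gives the total causal effect.
So P(outcome | do(the self-study programme)) is just the pooled rate for the self-study programme: 468/720 = 0.650.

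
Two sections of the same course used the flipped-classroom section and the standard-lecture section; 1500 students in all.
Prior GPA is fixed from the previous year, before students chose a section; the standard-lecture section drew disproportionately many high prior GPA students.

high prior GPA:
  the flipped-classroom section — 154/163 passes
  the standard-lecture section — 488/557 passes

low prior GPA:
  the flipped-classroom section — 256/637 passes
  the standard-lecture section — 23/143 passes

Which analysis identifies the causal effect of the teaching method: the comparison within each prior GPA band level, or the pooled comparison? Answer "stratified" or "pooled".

Here prior GPA band is a common cause — it drives both which teaching method a case falls under and the outcome. The crude comparison mixes populations; the stratum-specific rates are the causally relevant ones.
Within each level — high prior GPA: 94.5% vs 87.6%; low prior GPA: 40.2% vs 16.1% — the flipped-classroom section is higher every time.

stratified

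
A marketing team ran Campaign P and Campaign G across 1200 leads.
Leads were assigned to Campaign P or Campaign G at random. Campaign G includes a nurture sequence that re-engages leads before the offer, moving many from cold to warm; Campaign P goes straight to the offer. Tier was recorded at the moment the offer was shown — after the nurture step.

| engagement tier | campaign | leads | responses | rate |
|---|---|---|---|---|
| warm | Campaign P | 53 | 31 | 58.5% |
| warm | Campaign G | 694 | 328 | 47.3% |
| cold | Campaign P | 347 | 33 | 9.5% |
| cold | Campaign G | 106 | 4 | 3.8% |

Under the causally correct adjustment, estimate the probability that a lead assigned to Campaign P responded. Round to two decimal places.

Engagement tier is recorded after the campaign and is itself shifted by it — it sits on the causal path from campaign to outcome. Conditioning on a mediator would strip out part of the effect we want; the pooled comparison gives the total causal effect.
So P(outcome | do(Campaign P)) is just the pooled rate for Campaign P: 64/400 = 0.160.

0.16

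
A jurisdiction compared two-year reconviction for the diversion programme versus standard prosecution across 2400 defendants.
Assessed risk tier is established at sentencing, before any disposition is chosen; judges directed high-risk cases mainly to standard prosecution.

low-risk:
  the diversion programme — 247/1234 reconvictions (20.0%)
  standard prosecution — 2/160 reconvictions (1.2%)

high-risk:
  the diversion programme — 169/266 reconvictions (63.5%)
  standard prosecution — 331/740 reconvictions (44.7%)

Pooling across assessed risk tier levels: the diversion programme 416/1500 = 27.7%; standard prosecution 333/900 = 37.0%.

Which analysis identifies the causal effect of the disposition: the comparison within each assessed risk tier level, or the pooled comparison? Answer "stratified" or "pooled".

stratified

Within every assessed risk tier level standard prosecution has the lower rate, yet pooled the diversion programme does — Simpson's reversal.
Nothing the disposition does changes assessed risk tier; the imbalance is an allocation artefact. With assessed risk tier also predicting the outcome, the pooled figure is confounded, and the within-stratum comparison is the causal one.
Within each level — low-risk: 20.0% vs 1.2%; high-risk: 63.5% vs 44.7% — standard prosecution is lower every time.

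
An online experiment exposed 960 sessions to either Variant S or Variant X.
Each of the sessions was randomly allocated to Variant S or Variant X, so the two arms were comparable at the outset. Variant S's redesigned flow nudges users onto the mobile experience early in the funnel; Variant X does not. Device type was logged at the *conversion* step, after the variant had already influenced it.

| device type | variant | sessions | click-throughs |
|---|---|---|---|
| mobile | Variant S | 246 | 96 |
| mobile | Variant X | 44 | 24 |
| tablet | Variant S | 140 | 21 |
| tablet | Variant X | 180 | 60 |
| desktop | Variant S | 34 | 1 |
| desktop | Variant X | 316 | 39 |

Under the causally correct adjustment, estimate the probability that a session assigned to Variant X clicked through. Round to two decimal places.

0.23

Within every device type level Variant X has the higher rate, yet pooled Variant S does — Simpson's reversal.
The distribution of device type is itself part of what the variant does — it is an intermediate outcome. Holding it fixed would remove that part of the effect; the total effect is the pooled difference.
So P(outcome | do(Variant X)) is just the pooled rate for Variant X: 123/540 = 0.228.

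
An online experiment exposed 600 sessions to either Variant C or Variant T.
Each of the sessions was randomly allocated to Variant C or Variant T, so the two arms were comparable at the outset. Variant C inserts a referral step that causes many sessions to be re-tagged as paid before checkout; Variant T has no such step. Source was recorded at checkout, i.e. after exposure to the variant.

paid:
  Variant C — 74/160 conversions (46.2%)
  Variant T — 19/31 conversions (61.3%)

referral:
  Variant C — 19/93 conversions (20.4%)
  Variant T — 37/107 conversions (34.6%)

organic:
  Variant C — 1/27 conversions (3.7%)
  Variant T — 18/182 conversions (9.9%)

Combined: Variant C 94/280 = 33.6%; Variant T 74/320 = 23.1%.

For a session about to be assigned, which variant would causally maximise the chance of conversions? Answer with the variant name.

Variant C

The traffic source-specific comparison favours Variant T throughout, but the pooled figures favour Variant C. The question is whether to condition on traffic source.
Because the variant influences traffic source, traffic source is a post-treatment mediator, not a confounder. Stratifying on it would bias the estimate; the causal effect is the crude pooled difference.
Pooled: Variant C 33.6% vs Variant T 23.1%; Variant C is higher overall.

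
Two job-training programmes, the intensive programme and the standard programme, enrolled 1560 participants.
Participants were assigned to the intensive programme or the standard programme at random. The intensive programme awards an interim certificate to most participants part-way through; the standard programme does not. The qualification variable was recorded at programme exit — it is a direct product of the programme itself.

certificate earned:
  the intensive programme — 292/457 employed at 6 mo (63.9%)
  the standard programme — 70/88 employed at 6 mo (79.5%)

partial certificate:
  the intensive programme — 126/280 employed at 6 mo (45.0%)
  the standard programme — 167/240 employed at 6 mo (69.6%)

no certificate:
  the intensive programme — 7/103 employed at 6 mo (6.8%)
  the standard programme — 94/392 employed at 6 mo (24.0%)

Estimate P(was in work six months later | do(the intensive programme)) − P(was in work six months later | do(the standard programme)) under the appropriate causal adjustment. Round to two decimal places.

Qualification attained during the programme is recorded after the programme and is itself shifted by it — it sits on the causal path from programme to outcome. Conditioning on a mediator would strip out part of the effect we want; the pooled comparison gives the total causal effect.
The causal difference is the pooled difference: 0.506 − 0.460 = +0.046.

+0.05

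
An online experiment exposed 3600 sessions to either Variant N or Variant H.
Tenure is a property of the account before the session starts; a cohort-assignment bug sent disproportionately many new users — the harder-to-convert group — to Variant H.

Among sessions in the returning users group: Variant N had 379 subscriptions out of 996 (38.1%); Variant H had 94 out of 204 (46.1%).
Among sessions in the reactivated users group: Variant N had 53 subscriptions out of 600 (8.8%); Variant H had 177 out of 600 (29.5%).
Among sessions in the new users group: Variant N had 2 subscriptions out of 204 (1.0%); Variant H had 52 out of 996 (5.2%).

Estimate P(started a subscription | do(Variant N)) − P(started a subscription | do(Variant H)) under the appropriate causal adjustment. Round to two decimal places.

-0.11

The stratified and pooled comparisons disagree (Variant H wins within each user tenure; Variant N wins overall), so the answer turns on the causal role of user tenure.
User tenure satisfies the back-door criterion: it is not a descendant of the variant, and it blocks the spurious path from variant to outcome. Adjusting for it (i.e., using the within-user tenure rates) gives the causal effect.
Adjusting over the population distribution of user tenure: 0.333·(0.381−0.461) + 0.333·(0.088−0.295) + 0.333·(0.010−0.052) = -0.110.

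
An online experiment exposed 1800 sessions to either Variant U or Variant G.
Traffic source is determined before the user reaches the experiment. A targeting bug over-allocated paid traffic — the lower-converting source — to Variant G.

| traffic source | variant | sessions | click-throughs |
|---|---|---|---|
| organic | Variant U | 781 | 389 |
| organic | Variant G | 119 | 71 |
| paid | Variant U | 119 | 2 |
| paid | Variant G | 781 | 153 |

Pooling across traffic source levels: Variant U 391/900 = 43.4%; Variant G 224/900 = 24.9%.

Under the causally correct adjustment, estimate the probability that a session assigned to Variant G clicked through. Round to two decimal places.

The stratified and pooled comparisons disagree (Variant G wins within each traffic source; Variant U wins overall), so the answer turns on the causal role of traffic source.
Here traffic source is a common cause — it drives both which variant a case falls under and the outcome. The crude comparison mixes populations; the stratum-specific rates are the causally relevant ones.
Standardising Variant G to the population traffic source mix: 0.500·71/119 + 0.500·153/781 = 0.396.

0.40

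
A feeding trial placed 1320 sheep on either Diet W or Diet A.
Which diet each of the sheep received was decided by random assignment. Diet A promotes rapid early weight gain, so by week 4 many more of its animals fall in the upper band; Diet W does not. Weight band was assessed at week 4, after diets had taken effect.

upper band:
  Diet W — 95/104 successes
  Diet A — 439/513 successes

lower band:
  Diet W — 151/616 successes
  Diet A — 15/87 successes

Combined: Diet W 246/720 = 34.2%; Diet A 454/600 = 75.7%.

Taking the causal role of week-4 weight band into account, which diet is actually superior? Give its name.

Diet A

Within every week-4 weight band level Diet W has the higher rate, yet pooled Diet A does — Simpson's reversal.
Week-4 weight band is downstream of the diet. One should not condition on a consequence of treatment, so the overall rates are the right comparison.
Pooled: Diet W 34.2% vs Diet A 75.7%; Diet A is higher overall.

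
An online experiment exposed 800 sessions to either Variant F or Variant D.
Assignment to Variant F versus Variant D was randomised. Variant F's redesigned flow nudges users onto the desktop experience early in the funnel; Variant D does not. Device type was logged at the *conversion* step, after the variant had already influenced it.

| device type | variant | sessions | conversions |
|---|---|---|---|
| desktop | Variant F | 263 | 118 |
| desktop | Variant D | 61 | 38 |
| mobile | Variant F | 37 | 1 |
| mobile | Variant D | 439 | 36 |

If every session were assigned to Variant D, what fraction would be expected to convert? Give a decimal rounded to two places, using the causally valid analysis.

0.15

The distribution of device type is itself part of what the variant does — it is an intermediate outcome. Holding it fixed would remove that part of the effect; the total effect is the pooled difference.
So P(outcome | do(Variant D)) is just the pooled rate for Variant D: 74/500 = 0.148.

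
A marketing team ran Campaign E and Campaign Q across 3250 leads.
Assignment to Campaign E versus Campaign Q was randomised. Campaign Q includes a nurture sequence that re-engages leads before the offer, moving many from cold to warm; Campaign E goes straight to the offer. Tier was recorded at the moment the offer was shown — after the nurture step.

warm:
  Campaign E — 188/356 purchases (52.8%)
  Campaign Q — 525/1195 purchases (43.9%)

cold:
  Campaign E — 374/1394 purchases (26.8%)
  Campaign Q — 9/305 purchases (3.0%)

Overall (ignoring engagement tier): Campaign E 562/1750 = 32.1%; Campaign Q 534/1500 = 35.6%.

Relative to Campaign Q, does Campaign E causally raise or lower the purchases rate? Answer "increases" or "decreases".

decreases

Engagement tier is downstream of the campaign. One should not condition on a consequence of treatment, so the overall rates are the right comparison.
Pooled: Campaign E 32.1% vs Campaign Q 35.6%; Campaign Q is higher overall.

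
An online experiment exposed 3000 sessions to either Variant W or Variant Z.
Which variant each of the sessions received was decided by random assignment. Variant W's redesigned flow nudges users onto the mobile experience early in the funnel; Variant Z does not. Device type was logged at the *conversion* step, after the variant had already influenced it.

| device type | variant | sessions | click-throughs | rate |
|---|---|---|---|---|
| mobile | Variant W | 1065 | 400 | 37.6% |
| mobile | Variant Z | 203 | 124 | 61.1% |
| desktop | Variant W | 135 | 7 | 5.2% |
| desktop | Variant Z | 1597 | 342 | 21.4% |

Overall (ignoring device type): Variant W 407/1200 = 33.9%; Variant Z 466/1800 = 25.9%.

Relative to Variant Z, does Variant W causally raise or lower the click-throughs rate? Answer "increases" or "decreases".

The device type-specific comparison favours Variant Z throughout, but the pooled figures favour Variant W. The question is whether to condition on device type.
Device type is downstream of the variant. One should not condition on a consequence of treatment, so the overall rates are the right comparison.
Pooled: Variant W 33.9% vs Variant Z 25.9%; Variant W is higher overall.

increases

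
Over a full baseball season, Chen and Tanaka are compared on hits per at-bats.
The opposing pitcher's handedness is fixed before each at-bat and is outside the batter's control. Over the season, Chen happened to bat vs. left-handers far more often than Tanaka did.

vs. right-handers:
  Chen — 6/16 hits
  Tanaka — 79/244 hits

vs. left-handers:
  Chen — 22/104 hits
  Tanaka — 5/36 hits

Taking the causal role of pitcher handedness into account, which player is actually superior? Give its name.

The imbalance in pitcher handedness arose from how at-bats were allocated, not from anything the player did; and pitcher handedness independently affects the outcome. The pooled gap is confounded — condition on pitcher handedness.
Within each level — vs. right-handers: 37.5% vs 32.4%; vs. left-handers: 21.2% vs 13.9% — Chen is higher every time.

Chen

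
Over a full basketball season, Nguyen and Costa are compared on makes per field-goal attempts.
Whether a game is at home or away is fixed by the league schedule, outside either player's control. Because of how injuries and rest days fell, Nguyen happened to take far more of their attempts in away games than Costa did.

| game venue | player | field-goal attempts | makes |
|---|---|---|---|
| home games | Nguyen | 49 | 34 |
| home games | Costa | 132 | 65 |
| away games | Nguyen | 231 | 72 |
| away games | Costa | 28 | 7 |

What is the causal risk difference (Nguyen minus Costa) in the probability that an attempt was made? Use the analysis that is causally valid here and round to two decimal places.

+0.12

The stratified and pooled comparisons disagree (Nguyen wins within each game venue; Costa wins overall), so the answer turns on the causal role of game venue.
Game venue differs across players for reasons unrelated to any effect of the player itself, and it separately predicts the outcome — a classic confounder. We must compare within game venue levels.
Adjusting over the population distribution of game venue: 0.411·(0.694−0.492) + 0.589·(0.312−0.250) = +0.119.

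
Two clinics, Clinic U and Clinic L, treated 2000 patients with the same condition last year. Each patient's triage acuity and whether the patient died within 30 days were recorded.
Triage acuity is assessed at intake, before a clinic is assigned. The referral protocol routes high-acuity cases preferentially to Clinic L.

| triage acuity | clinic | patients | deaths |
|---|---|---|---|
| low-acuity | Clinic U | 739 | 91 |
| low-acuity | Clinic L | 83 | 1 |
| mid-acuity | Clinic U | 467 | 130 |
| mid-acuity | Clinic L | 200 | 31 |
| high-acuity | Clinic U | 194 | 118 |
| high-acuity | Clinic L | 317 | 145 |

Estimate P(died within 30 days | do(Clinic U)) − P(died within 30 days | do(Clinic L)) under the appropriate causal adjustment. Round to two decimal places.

+0.13

Triage acuity differs across clinics for reasons unrelated to any effect of the clinic itself, and it separately predicts the outcome — a classic confounder. We must compare within triage acuity levels.
Adjusting over the population distribution of triage acuity: 0.411·(0.123−0.012) + 0.334·(0.278−0.155) + 0.256·(0.608−0.457) = +0.125.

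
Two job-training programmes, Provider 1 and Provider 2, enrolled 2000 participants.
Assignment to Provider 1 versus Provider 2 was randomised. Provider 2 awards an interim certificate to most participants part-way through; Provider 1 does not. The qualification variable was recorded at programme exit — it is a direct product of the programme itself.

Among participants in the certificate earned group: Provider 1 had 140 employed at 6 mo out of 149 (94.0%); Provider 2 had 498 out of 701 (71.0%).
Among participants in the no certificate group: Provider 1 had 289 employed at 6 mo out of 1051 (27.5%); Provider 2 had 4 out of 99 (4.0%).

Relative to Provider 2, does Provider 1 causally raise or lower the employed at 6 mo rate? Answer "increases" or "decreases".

decreases

Qualification attained during the programme here is a post-treatment variable shaped by the programme; conditioning on it would introduce bias rather than remove it. The overall comparison is the causal one.
Pooled: Provider 1 35.8% vs Provider 2 62.7%; Provider 2 is higher overall.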